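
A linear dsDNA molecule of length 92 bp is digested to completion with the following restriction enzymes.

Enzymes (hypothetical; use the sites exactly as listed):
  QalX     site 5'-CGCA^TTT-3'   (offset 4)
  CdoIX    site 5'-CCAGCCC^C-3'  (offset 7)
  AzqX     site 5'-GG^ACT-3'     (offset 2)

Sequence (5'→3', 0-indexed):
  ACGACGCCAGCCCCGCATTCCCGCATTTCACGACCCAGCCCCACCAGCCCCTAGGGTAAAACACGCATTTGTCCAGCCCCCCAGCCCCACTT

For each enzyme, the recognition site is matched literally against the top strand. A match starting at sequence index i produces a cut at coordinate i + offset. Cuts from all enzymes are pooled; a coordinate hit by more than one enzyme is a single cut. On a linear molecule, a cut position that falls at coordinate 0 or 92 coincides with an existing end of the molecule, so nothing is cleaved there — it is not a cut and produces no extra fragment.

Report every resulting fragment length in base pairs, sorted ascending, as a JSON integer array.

Scan for sites:
  QalX CGCATTT/4: at [21, 63] ⇒ [25, 67]
  CdoIX CCAGCCCC/7: at [6, 34, 43, 72, 80] ⇒ [13, 41, 50, 79, 87]
  AzqX (GGACT, off=2): no sites

Pooled cuts: [13, 25, 41, 50, 67, 79, 87]

Fragment lengths:
  [0,13): 13 bp
  [13,25): 12 bp
  [25,41): 16 bp
  [41,50): 9 bp
  [50,67): 17 bp
  [67,79): 12 bp
  [79,87): 8 bp
  [87,92): 5 bp

[5,8,9,12,12,13,16,17]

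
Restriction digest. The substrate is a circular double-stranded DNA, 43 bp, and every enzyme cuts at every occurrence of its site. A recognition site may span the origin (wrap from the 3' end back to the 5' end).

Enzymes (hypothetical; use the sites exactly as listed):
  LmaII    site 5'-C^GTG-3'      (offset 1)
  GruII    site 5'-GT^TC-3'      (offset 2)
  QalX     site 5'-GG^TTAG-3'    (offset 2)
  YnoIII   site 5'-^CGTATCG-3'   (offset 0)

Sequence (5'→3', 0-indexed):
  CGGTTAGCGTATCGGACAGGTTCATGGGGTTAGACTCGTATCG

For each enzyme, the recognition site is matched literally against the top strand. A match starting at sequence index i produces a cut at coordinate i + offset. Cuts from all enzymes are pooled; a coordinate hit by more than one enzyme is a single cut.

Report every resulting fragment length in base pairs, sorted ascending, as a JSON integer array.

[4,7,8,10,14]

Site scan:
  LmaII (CGTG, off=1): no sites
  GruII GTTC/2: at [19] ⇒ [21]
  QalX GGTTAG/2: at [1, 27] ⇒ [3, 29]
  YnoIII CGTATCG/0: at [7, 36] ⇒ [7, 36]

All cut coordinates (distinct, sorted): [3, 7, 21, 29, 36]

Fragment lengths:
  3→7: 4 bp
  7→21: 14 bp
  21→29: 8 bp
  29→36: 7 bp
  36→3 (wrap): 43-36+3 = 10 bp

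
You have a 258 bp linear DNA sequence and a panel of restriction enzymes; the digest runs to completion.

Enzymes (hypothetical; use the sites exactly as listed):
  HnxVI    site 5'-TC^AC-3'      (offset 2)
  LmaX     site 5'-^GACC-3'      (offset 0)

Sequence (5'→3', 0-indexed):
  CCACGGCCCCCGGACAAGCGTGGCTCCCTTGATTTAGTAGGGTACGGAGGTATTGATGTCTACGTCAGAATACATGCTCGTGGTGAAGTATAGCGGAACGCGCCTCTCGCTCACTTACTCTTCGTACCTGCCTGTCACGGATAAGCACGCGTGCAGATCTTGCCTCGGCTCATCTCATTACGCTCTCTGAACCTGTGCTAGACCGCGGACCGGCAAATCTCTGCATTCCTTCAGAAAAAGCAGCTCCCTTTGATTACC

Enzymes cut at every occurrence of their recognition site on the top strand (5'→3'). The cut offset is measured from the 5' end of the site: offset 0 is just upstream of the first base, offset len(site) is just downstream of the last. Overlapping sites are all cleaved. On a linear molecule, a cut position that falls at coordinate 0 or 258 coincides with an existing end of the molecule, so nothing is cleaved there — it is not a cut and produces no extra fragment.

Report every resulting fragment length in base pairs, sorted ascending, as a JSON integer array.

[7,24,51,64,112]

Site scan:
  HnxVI TCAC/2: at [110, 134] ⇒ [112, 136]
  LmaX GACC/0: at [200, 207] ⇒ [200, 207]

Pooled cuts: [112, 136, 200, 207]

Fragments:
  [0,112): 112 bp
  [112,136): 24 bp
  [136,200): 64 bp
  [200,207): 7 bp
  [207,258): 51 bp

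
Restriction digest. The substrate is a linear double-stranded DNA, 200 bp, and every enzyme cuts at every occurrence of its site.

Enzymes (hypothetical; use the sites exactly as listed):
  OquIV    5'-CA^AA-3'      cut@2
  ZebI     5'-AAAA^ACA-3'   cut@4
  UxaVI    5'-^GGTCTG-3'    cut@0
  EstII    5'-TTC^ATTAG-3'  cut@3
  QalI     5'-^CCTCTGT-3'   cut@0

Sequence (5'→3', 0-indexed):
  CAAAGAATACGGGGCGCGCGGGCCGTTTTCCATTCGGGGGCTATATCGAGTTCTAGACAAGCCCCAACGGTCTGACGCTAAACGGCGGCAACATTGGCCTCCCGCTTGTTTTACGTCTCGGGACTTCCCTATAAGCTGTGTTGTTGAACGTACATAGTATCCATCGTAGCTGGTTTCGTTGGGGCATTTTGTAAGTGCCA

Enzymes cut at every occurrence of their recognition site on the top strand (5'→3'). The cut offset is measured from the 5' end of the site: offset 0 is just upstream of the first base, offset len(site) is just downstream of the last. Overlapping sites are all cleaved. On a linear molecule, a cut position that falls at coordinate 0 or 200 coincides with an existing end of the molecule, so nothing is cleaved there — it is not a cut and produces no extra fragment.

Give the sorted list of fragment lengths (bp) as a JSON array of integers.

Per-enzyme occurrences:
  OquIV CAAA/2: at [0] ⇒ [2]
  ZebI (AAAAACA, off=4): no sites
  UxaVI GGTCTG/0: at [68] ⇒ [68]
  EstII (TTCATTAG, off=3): no sites
  QalI (CCTCTGT, off=0): no sites

All cut coordinates (distinct, sorted): [2, 68]

Fragments:
  [0,2): 2 bp
  [2,68): 66 bp
  [68,200): 132 bp

[2,66,132]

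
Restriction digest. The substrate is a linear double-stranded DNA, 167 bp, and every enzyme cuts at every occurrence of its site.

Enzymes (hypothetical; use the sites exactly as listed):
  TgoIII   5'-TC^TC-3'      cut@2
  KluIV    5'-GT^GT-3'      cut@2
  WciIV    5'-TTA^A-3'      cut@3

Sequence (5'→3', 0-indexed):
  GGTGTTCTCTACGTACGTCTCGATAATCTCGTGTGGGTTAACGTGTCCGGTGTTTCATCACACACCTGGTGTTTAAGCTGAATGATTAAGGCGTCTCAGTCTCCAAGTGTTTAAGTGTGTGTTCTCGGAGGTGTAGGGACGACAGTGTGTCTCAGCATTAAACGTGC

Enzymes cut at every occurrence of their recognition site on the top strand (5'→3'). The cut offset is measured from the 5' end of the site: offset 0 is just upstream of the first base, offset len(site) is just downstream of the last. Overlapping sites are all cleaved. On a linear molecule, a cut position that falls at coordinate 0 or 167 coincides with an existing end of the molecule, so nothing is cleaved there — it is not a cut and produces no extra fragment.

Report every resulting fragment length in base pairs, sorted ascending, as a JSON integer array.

Scan for sites:
  TgoIII TCTC/2: at [5, 17, 26, 93, 99, 122, 149] ⇒ [7, 19, 28, 95, 101, 124, 151]
  KluIV GTGT/2: at [1, 30, 42, 49, 68, 106, 114, 116, 118, 130, 144, 146] ⇒ [3, 32, 44, 51, 70, 108, 116, 118, 120, 132, 146, 148]
  WciIV TTAA/3: at [37, 72, 85, 110, 157] ⇒ [40, 75, 88, 113, 160]

All cut coordinates (distinct, sorted): [3, 7, 19, 28, 32, 40, 44, 51, 70, 75, 88, 95, 101, 108, 113, 116, 118, 120, 124, 132, 146, 148, 151, 160]

Fragment lengths:
  [0,3): 3 bp
  [3,7): 4 bp
  [7,19): 12 bp
  [19,28): 9 bp
  [28,32): 4 bp
  [32,40): 8 bp
  [40,44): 4 bp
  [44,51): 7 bp
  [51,70): 19 bp
  [70,75): 5 bp
  [75,88): 13 bp
  [88,95): 7 bp
  [95,101): 6 bp
  [101,108): 7 bp
  [108,113): 5 bp
  [113,116): 3 bp
  [116,118): 2 bp
  [118,120): 2 bp
  [120,124): 4 bp
  [124,132): 8 bp
  [132,146): 14 bp
  [146,148): 2 bp
  [148,151): 3 bp
  [151,160): 9 bp
  [160,167): 7 bp

[2,2,2,3,3,3,4,4,4,4,5,5,6,7,7,7,7,8,8,9,9,12,13,14,19]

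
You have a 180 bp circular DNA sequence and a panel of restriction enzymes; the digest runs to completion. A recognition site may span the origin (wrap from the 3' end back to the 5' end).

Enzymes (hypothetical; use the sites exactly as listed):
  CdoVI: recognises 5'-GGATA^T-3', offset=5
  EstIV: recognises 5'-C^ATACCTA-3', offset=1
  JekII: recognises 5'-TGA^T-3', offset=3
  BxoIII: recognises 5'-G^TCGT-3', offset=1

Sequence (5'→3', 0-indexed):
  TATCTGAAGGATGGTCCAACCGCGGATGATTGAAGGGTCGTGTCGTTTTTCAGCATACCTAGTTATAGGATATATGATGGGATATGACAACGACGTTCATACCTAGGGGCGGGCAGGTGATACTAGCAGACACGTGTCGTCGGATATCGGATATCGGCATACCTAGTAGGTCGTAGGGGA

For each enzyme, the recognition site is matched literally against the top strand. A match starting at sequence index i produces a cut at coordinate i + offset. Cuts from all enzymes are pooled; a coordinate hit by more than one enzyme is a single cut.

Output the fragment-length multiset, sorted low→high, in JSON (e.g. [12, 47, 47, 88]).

Site scan:
  CdoVI GGATAT/5: at [67, 79, 141, 148, 177] ⇒ [2, 72, 84, 146, 153]
  EstIV CATACCTA/1: at [53, 97, 157] ⇒ [54, 98, 158]
  JekII TGAT/3: at [26, 74, 117] ⇒ [29, 77, 120]
  BxoIII GTCGT/1: at [36, 41, 135, 169] ⇒ [37, 42, 136, 170]

All cut coordinates (distinct, sorted): [2, 29, 37, 42, 54, 72, 77, 84, 98, 120, 136, 146, 153, 158, 170]

Fragment lengths:
  2→29: 27 bp
  29→37: 8 bp
  37→42: 5 bp
  42→54: 12 bp
  54→72: 18 bp
  72→77: 5 bp
  77→84: 7 bp
  84→98: 14 bp
  98→120: 22 bp
  120→136: 16 bp
  136→146: 10 bp
  146→153: 7 bp
  153→158: 5 bp
  158→170: 12 bp
  170→2 (wrap): 180-170+2 = 12 bp

[5,5,5,7,7,8,10,12,12,12,14,16,18,22,27]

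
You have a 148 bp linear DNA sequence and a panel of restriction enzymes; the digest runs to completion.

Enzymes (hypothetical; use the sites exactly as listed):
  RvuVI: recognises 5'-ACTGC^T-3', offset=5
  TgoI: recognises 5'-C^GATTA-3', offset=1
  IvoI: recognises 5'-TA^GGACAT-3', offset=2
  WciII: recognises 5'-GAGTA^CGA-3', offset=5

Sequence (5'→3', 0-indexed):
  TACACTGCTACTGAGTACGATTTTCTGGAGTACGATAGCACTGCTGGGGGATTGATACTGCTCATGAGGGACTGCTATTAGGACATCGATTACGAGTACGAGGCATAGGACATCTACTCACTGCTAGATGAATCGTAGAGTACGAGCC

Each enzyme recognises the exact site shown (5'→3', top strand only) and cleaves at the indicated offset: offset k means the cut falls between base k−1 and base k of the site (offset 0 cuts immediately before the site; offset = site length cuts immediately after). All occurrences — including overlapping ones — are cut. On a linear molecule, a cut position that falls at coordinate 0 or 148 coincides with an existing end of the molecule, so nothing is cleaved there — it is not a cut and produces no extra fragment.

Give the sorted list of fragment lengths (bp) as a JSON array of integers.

Site scan:
  RvuVI (ACTGCT, off=5): starts [3, 39, 56, 70, 119] → cuts [8, 44, 61, 75, 124]
  TgoI (CGATTA, off=1): starts [86] → cuts [87]
  IvoI (TAGGACAT, off=2): starts [78, 105] → cuts [80, 107]
  WciII (GAGTACGA, off=5): starts [12, 27, 93, 137] → cuts [17, 32, 98, 142]

Pooled cuts: [8, 17, 32, 44, 61, 75, 80, 87, 98, 107, 124, 142]

Fragments:
  [0,8): 8 bp
  [8,17): 9 bp
  [17,32): 15 bp
  [32,44): 12 bp
  [44,61): 17 bp
  [61,75): 14 bp
  [75,80): 5 bp
  [80,87): 7 bp
  [87,98): 11 bp
  [98,107): 9 bp
  [107,124): 17 bp
  [124,142): 18 bp
  [142,148): 6 bp

[5,6,7,8,9,9,11,12,14,15,17,17,18]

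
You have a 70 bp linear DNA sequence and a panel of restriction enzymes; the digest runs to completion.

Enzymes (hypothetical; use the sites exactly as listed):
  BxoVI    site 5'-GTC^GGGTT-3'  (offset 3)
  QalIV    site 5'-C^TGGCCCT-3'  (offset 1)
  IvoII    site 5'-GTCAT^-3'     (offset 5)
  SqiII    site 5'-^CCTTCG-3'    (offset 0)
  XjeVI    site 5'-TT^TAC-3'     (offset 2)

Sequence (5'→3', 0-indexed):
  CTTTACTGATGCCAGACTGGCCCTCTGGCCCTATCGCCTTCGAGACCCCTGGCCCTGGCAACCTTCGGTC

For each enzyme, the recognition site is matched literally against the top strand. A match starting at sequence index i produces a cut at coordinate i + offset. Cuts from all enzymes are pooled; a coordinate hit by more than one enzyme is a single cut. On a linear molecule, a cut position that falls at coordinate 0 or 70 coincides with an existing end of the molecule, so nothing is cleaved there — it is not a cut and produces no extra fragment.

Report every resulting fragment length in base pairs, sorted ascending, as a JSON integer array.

Scan for sites:
  BxoVI (GTCGGGTT, off=3): no sites
  QalIV (CTGGCCCT, off=1): starts [16, 24, 48] → cuts [17, 25, 49]
  IvoII (GTCAT, off=5): no sites
  SqiII (CCTTCG, off=0): starts [36, 61] → cuts [36, 61]
  XjeVI (TTTAC, off=2): starts [1] → cuts [3]

Pooled cuts: [3, 17, 25, 36, 49, 61]

Fragment lengths:
  [0,3): 3 bp
  [3,17): 14 bp
  [17,25): 8 bp
  [25,36): 11 bp
  [36,49): 13 bp
  [49,61): 12 bp
  [61,70): 9 bp

[3,8,9,11,12,13,14]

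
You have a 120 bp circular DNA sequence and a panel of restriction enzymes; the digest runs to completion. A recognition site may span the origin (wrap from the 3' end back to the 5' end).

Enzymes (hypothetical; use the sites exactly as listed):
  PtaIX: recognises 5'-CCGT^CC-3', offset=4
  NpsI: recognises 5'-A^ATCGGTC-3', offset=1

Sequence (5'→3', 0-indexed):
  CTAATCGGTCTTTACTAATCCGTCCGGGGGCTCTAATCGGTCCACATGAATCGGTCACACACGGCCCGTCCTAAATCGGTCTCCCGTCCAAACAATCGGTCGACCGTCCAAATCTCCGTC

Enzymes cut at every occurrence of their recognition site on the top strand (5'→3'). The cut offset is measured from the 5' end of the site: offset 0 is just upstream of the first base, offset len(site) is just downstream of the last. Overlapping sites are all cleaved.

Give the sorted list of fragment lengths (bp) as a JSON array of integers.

Site scan:
  PtaIX (CCGTCC, off=4): starts [19, 65, 83, 103, 115] → cuts [23, 69, 87, 107, 119]
  NpsI (AATCGGTC, off=1): starts [2, 34, 48, 73, 93] → cuts [3, 35, 49, 74, 94]

All cut coordinates (distinct, sorted): [3, 23, 35, 49, 69, 74, 87, 94, 107, 119]

Fragment lengths:
  3→23: 20 bp
  23→35: 12 bp
  35→49: 14 bp
  49→69: 20 bp
  69→74: 5 bp
  74→87: 13 bp
  87→94: 7 bp
  94→107: 13 bp
  107→119: 12 bp
  119→3 (wrap): 120-119+3 = 4 bp

[4,5,7,12,12,13,13,14,20,20]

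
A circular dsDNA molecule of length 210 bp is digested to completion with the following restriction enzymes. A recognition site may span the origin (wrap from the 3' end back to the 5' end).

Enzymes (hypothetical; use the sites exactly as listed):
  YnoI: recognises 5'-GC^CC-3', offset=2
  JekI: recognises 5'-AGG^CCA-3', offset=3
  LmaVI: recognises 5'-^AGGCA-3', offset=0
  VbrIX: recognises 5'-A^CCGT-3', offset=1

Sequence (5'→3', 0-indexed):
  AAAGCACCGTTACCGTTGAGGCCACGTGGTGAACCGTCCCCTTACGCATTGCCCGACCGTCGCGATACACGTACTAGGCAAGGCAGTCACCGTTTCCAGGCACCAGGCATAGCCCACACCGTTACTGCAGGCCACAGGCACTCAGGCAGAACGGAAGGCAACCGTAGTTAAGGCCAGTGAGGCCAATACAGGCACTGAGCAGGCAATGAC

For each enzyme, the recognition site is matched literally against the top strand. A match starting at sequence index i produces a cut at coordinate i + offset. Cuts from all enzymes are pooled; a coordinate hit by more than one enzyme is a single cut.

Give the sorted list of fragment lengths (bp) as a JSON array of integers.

Per-enzyme occurrences:
  YnoI (GCCC, off=2): starts [50, 111] → cuts [52, 113]
  JekI (AGGCCA, off=3): starts [18, 128, 170, 179] → cuts [21, 131, 173, 182]
  LmaVI (AGGCA, off=0): starts [75, 80, 97, 104, 135, 143, 155, 189, 200] → cuts [75, 80, 97, 104, 135, 143, 155, 189, 200]
  VbrIX (ACCGT, off=1): starts [5, 11, 32, 55, 88, 117, 160] → cuts [6, 12, 33, 56, 89, 118, 161]

All cut coordinates (distinct, sorted): [6, 12, 21, 33, 52, 56, 75, 80, 89, 97, 104, 113, 118, 131, 135, 143, 155, 161, 173, 182, 189, 200]

Fragments:
  6→12: 6 bp
  12→21: 9 bp
  21→33: 12 bp
  33→52: 19 bp
  52→56: 4 bp
  56→75: 19 bp
  75→80: 5 bp
  80→89: 9 bp
  89→97: 8 bp
  97→104: 7 bp
  104→113: 9 bp
  113→118: 5 bp
  118→131: 13 bp
  131→135: 4 bp
  135→143: 8 bp
  143→155: 12 bp
  155→161: 6 bp
  161→173: 12 bp
  173→182: 9 bp
  182→189: 7 bp
  189→200: 11 bp
  200→6 (wrap): 210-200+6 = 16 bp

[4,4,5,5,6,6,7,7,8,8,9,9,9,9,11,12,12,12,13,16,19,19]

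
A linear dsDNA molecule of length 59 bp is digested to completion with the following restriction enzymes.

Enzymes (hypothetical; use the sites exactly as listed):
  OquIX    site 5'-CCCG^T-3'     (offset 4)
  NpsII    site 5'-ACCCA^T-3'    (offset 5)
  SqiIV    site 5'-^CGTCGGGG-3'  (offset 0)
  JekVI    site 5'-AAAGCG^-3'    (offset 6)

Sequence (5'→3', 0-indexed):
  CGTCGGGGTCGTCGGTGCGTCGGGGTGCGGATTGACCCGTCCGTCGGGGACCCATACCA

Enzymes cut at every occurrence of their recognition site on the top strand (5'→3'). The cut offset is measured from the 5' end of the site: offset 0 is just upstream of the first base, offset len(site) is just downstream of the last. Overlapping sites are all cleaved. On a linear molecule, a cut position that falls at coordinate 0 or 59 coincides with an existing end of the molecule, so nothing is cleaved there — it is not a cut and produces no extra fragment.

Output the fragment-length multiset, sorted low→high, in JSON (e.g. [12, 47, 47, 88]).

[2,5,13,17,22]

Site scan:
  OquIX (CCCGT, off=4): starts [35] → cuts [39]
  NpsII (ACCCAT, off=5): starts [49] → cuts [54]
  SqiIV (CGTCGGGG, off=0): starts [0, 17, 41] → cuts [17, 41] (position 0 is a terminus of the linear molecule — no cut)
  JekVI (AAAGCG, off=6): no sites

All cut coordinates (distinct, sorted): [17, 39, 41, 54]

Fragments:
  [0,17): 17 bp
  [17,39): 22 bp
  [39,41): 2 bp
  [41,54): 13 bp
  [54,59): 5 bp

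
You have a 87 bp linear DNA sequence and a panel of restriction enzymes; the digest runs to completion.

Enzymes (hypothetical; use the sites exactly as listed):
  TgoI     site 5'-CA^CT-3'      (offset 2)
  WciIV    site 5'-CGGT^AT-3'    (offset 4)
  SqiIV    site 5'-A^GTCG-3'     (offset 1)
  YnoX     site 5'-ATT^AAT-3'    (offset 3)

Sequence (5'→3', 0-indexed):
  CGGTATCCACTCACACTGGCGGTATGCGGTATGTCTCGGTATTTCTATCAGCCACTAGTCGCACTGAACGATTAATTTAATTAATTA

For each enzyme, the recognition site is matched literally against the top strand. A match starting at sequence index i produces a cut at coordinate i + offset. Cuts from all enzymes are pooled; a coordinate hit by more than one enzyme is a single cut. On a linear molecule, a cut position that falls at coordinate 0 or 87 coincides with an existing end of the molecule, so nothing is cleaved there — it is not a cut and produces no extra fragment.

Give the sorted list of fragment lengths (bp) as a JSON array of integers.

Per-enzyme occurrences:
  TgoI (CACT, off=2): starts [7, 13, 52, 61] → cuts [9, 15, 54, 63]
  WciIV (CGGTAT, off=4): starts [0, 19, 26, 36] → cuts [4, 23, 30, 40]
  SqiIV (AGTCG, off=1): starts [56] → cuts [57]
  YnoX (ATTAAT, off=3): starts [70, 79] → cuts [73, 82]

All cut coordinates (distinct, sorted): [4, 9, 15, 23, 30, 40, 54, 57, 63, 73, 82]

Fragments:
  [0,4): 4 bp
  [4,9): 5 bp
  [9,15): 6 bp
  [15,23): 8 bp
  [23,30): 7 bp
  [30,40): 10 bp
  [40,54): 14 bp
  [54,57): 3 bp
  [57,63): 6 bp
  [63,73): 10 bp
  [73,82): 9 bp
  [82,87): 5 bp

[3,4,5,5,6,6,7,8,9,10,10,14]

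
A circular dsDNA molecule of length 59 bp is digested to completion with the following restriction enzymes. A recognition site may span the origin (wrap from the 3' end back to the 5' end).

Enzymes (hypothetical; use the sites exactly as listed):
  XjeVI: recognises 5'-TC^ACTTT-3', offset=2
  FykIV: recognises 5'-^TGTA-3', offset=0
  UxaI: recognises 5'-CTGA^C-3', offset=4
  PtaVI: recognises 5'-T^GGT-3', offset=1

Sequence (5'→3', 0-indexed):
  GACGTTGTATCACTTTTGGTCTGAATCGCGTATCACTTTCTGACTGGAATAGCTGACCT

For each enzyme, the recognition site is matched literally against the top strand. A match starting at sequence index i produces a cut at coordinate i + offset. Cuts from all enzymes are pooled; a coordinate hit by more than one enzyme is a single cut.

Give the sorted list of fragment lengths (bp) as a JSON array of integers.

Per-enzyme occurrences:
  XjeVI TCACTTT/2: at [9, 32] ⇒ [11, 34]
  FykIV TGTA/0: at [5] ⇒ [5]
  UxaI CTGAC/4: at [39, 52, 57] ⇒ [2, 43, 56]
  PtaVI TGGT/1: at [16] ⇒ [17]

Pooled cuts: [2, 5, 11, 17, 34, 43, 56]

Fragments:
  2→5: 3 bp
  5→11: 6 bp
  11→17: 6 bp
  17→34: 17 bp
  34→43: 9 bp
  43→56: 13 bp
  56→2 (wrap): 59-56+2 = 5 bp

[3,5,6,6,9,13,17]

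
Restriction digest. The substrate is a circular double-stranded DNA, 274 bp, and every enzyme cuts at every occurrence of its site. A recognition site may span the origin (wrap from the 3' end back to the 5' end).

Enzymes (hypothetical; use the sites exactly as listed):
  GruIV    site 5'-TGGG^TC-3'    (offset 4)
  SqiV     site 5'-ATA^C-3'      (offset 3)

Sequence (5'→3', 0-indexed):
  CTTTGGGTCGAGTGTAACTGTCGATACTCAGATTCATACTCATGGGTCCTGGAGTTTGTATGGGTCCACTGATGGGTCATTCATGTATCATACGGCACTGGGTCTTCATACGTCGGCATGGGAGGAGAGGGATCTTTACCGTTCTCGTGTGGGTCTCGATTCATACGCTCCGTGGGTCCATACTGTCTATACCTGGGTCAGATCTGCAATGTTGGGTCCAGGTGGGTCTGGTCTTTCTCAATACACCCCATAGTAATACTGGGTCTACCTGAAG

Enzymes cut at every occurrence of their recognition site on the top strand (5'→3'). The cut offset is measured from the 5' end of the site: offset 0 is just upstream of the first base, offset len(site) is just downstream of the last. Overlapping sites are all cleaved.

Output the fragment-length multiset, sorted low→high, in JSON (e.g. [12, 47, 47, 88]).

Per-enzyme occurrences:
  GruIV TGGGTC/4: at [3, 42, 60, 72, 98, 149, 172, 193, 212, 222, 259] ⇒ [7, 46, 64, 76, 102, 153, 176, 197, 216, 226, 263]
  SqiV ATAC/3: at [23, 35, 89, 107, 162, 179, 188, 240, 255] ⇒ [26, 38, 92, 110, 165, 182, 191, 243, 258]

All cut coordinates (distinct, sorted): [7, 26, 38, 46, 64, 76, 92, 102, 110, 153, 165, 176, 182, 191, 197, 216, 226, 243, 258, 263]

Fragment lengths:
  7→26: 19 bp
  26→38: 12 bp
  38→46: 8 bp
  46→64: 18 bp
  64→76: 12 bp
  76→92: 16 bp
  92→102: 10 bp
  102→110: 8 bp
  110→153: 43 bp
  153→165: 12 bp
  165→176: 11 bp
  176→182: 6 bp
  182→191: 9 bp
  191→197: 6 bp
  197→216: 19 bp
  216→226: 10 bp
  226→243: 17 bp
  243→258: 15 bp
  258→263: 5 bp
  263→7 (wrap): 274-263+7 = 18 bp

[5,6,6,8,8,9,10,10,11,12,12,12,15,16,17,18,18,19,19,43]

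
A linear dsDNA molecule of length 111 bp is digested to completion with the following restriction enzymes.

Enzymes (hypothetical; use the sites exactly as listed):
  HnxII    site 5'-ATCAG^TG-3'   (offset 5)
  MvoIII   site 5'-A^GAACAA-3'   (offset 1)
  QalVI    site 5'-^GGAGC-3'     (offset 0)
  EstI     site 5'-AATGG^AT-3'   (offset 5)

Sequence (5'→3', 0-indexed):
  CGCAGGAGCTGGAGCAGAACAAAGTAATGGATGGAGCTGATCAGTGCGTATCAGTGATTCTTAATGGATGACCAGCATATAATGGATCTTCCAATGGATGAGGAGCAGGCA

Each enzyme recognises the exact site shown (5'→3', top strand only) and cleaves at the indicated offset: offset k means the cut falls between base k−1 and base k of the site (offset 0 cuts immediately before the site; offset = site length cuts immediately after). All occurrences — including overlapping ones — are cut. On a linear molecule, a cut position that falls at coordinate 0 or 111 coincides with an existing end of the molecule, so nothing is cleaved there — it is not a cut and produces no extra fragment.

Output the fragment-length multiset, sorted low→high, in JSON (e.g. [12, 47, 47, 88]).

Scan for sites:
  HnxII (ATCAGTG, off=5): starts [39, 49] → cuts [44, 54]
  MvoIII (AGAACAA, off=1): starts [15] → cuts [16]
  QalVI (GGAGC, off=0): starts [4, 10, 32, 101] → cuts [4, 10, 32, 101]
  EstI (AATGGAT, off=5): starts [25, 62, 80, 92] → cuts [30, 67, 85, 97]

All cut coordinates (distinct, sorted): [4, 10, 16, 30, 32, 44, 54, 67, 85, 97, 101]

Fragment lengths:
  [0,4): 4 bp
  [4,10): 6 bp
  [10,16): 6 bp
  [16,30): 14 bp
  [30,32): 2 bp
  [32,44): 12 bp
  [44,54): 10 bp
  [54,67): 13 bp
  [67,85): 18 bp
  [85,97): 12 bp
  [97,101): 4 bp
  [101,111): 10 bp

[2,4,4,6,6,10,10,12,12,13,14,18]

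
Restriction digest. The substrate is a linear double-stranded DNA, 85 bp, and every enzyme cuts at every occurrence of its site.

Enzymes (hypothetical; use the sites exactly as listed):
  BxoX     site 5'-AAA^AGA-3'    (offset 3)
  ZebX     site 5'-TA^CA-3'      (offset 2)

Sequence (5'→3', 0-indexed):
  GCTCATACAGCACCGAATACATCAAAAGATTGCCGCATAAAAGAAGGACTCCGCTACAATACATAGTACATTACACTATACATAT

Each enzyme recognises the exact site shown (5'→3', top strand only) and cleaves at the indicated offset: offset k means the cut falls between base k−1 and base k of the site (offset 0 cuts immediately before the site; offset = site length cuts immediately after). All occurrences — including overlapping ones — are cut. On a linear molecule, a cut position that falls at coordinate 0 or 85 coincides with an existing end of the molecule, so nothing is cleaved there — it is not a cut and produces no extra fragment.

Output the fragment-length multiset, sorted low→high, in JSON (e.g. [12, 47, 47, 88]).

Site scan:
  BxoX (AAAAGA, off=3): starts [23, 38] → cuts [26, 41]
  ZebX (TACA, off=2): starts [5, 17, 54, 59, 66, 71, 78] → cuts [7, 19, 56, 61, 68, 73, 80]

Pooled cuts: [7, 19, 26, 41, 56, 61, 68, 73, 80]

Fragment lengths:
  [0,7): 7 bp
  [7,19): 12 bp
  [19,26): 7 bp
  [26,41): 15 bp
  [41,56): 15 bp
  [56,61): 5 bp
  [61,68): 7 bp
  [68,73): 5 bp
  [73,80): 7 bp
  [80,85): 5 bp

[5,5,5,7,7,7,7,12,15,15]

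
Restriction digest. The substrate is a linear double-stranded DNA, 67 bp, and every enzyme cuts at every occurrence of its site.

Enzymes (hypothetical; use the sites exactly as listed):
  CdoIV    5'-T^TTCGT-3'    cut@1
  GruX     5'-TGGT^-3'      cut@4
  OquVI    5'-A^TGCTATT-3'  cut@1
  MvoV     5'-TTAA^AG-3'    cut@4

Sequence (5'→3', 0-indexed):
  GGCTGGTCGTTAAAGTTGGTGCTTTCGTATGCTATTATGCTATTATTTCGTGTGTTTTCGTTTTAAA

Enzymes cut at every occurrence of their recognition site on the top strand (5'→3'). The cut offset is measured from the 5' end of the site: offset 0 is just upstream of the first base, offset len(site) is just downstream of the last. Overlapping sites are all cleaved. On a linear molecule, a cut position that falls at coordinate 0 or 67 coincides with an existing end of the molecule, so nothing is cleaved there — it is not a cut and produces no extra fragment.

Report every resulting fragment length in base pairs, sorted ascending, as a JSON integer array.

Per-enzyme occurrences:
  CdoIV (TTTCGT, off=1): starts [22, 45, 55] → cuts [23, 46, 56]
  GruX (TGGT, off=4): starts [3, 16] → cuts [7, 20]
  OquVI (ATGCTATT, off=1): starts [28, 36] → cuts [29, 37]
  MvoV (TTAAAG, off=4): starts [9] → cuts [13]

All cut coordinates (distinct, sorted): [7, 13, 20, 23, 29, 37, 46, 56]

Fragment lengths:
  [0,7): 7 bp
  [7,13): 6 bp
  [13,20): 7 bp
  [20,23): 3 bp
  [23,29): 6 bp
  [29,37): 8 bp
  [37,46): 9 bp
  [46,56): 10 bp
  [56,67): 11 bp

[3,6,6,7,7,8,9,10,11]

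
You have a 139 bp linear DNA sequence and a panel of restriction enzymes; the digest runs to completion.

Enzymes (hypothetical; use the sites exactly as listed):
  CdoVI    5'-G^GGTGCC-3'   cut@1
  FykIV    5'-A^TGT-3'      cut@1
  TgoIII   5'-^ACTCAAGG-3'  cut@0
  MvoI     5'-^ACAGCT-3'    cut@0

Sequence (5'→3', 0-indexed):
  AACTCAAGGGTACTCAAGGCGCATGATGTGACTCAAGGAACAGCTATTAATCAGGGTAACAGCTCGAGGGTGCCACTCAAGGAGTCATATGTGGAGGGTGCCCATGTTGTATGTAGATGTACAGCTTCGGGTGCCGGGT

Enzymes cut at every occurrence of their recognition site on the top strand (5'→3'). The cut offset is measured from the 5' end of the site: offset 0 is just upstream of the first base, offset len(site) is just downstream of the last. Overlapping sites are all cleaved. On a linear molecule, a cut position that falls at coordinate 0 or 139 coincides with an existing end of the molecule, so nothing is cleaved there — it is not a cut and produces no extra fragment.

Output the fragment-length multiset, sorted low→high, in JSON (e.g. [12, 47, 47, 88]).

Site scan:
  CdoVI GGGTGCC/1: at [67, 95, 128] ⇒ [68, 96, 129]
  FykIV ATGT/1: at [25, 88, 103, 110, 116] ⇒ [26, 89, 104, 111, 117]
  TgoIII ACTCAAGG/0: at [1, 11, 30, 74] ⇒ [1, 11, 30, 74]
  MvoI ACAGCT/0: at [39, 58, 120] ⇒ [39, 58, 120]

Pooled cuts: [1, 11, 26, 30, 39, 58, 68, 74, 89, 96, 104, 111, 117, 120, 129]

Fragments:
  [0,1): 1 bp
  [1,11): 10 bp
  [11,26): 15 bp
  [26,30): 4 bp
  [30,39): 9 bp
  [39,58): 19 bp
  [58,68): 10 bp
  [68,74): 6 bp
  [74,89): 15 bp
  [89,96): 7 bp
  [96,104): 8 bp
  [104,111): 7 bp
  [111,117): 6 bp
  [117,120): 3 bp
  [120,129): 9 bp
  [129,139): 10 bp

[1,3,4,6,6,7,7,8,9,9,10,10,10,15,15,19]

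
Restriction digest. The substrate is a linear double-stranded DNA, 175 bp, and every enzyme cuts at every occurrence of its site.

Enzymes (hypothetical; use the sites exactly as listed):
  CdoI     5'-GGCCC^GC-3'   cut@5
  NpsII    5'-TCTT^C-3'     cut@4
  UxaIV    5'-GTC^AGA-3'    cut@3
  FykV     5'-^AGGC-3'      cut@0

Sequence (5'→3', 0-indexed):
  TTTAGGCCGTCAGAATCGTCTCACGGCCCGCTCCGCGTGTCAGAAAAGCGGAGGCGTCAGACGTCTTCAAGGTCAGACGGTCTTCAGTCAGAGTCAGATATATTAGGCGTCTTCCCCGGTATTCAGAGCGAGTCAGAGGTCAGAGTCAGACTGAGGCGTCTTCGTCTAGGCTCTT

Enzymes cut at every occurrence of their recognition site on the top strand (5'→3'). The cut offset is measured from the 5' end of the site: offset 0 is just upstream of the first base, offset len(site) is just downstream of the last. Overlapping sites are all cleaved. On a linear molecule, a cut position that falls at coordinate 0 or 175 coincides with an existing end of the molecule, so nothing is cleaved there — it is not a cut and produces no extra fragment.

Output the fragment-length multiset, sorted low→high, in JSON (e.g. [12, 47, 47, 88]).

Site scan:
  CdoI GGCCCGC/5: at [24] ⇒ [29]
  NpsII TCTTC/4: at [63, 80, 109, 158] ⇒ [67, 84, 113, 162]
  UxaIV GTCAGA/3: at [8, 38, 55, 71, 86, 92, 131, 138, 144] ⇒ [11, 41, 58, 74, 89, 95, 134, 141, 147]
  FykV AGGC/0: at [3, 51, 104, 153, 167] ⇒ [3, 51, 104, 153, 167]

Pooled cuts: [3, 11, 29, 41, 51, 58, 67, 74, 84, 89, 95, 104, 113, 134, 141, 147, 153, 162, 167]

Fragment lengths:
  [0,3): 3 bp
  [3,11): 8 bp
  [11,29): 18 bp
  [29,41): 12 bp
  [41,51): 10 bp
  [51,58): 7 bp
  [58,67): 9 bp
  [67,74): 7 bp
  [74,84): 10 bp
  [84,89): 5 bp
  [89,95): 6 bp
  [95,104): 9 bp
  [104,113): 9 bp
  [113,134): 21 bp
  [134,141): 7 bp
  [141,147): 6 bp
  [147,153): 6 bp
  [153,162): 9 bp
  [162,167): 5 bp
  [167,175): 8 bp

[3,5,5,6,6,6,7,7,7,8,8,9,9,9,9,10,10,12,18,21]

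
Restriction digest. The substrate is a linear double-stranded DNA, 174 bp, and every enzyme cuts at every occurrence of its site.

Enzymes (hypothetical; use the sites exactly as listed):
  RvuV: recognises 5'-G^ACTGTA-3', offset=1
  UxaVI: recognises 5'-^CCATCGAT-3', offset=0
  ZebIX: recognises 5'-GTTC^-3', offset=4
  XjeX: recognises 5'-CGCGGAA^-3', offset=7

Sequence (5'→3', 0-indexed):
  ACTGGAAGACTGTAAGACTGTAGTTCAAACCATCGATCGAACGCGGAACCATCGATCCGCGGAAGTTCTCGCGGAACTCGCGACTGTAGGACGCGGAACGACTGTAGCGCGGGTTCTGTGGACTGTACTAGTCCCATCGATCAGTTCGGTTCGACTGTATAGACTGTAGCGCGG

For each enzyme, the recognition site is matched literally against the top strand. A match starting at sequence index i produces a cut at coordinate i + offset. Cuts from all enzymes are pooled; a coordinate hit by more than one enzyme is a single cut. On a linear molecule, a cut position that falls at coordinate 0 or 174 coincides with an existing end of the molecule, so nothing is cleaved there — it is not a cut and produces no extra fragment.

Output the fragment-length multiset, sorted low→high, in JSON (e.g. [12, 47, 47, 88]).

[1,2,3,4,5,5,6,8,8,8,9,10,12,12,14,16,16,16,19]

Scan for sites:
  RvuV GACTGTA/1: at [7, 15, 81, 99, 120, 152, 161] ⇒ [8, 16, 82, 100, 121, 153, 162]
  UxaVI CCATCGAT/0: at [29, 48, 133] ⇒ [29, 48, 133]
  ZebIX GTTC/4: at [22, 64, 112, 143, 148] ⇒ [26, 68, 116, 147, 152]
  XjeX CGCGGAA/7: at [41, 57, 69, 91] ⇒ [48, 64, 76, 98]

Pooled cuts: [8, 16, 26, 29, 48, 64, 68, 76, 82, 98, 100, 116, 121, 133, 147, 152, 153, 162]

Fragments:
  [0,8): 8 bp
  [8,16): 8 bp
  [16,26): 10 bp
  [26,29): 3 bp
  [29,48): 19 bp
  [48,64): 16 bp
  [64,68): 4 bp
  [68,76): 8 bp
  [76,82): 6 bp
  [82,98): 16 bp
  [98,100): 2 bp
  [100,116): 16 bp
  [116,121): 5 bp
  [121,133): 12 bp
  [133,147): 14 bp
  [147,152): 5 bp
  [152,153): 1 bp
  [153,162): 9 bp
  [162,174): 12 bp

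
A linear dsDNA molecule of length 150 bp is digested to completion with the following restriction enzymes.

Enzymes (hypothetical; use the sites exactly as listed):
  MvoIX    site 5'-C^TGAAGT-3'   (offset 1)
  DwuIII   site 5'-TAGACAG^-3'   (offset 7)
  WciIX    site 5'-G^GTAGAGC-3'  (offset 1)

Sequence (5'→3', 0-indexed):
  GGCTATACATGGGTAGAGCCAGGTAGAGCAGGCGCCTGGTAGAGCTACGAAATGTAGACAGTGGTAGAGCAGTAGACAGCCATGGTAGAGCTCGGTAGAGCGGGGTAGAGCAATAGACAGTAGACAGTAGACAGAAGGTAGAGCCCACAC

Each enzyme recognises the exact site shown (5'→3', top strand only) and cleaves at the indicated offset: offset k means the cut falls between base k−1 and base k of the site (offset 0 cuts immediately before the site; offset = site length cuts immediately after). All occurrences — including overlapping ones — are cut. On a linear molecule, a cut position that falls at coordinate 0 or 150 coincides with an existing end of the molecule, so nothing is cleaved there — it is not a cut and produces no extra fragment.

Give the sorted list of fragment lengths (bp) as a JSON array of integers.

[2,3,5,7,7,10,10,10,12,13,16,16,16,23]

Per-enzyme occurrences:
  MvoIX (CTGAAGT, off=1): no sites
  DwuIII (TAGACAG, off=7): starts [54, 72, 113, 120, 127] → cuts [61, 79, 120, 127, 134]
  WciIX (GGTAGAGC, off=1): starts [11, 21, 37, 62, 83, 93, 103, 136] → cuts [12, 22, 38, 63, 84, 94, 104, 137]

Pooled cuts: [12, 22, 38, 61, 63, 79, 84, 94, 104, 120, 127, 134, 137]

Fragment lengths:
  [0,12): 12 bp
  [12,22): 10 bp
  [22,38): 16 bp
  [38,61): 23 bp
  [61,63): 2 bp
  [63,79): 16 bp
  [79,84): 5 bp
  [84,94): 10 bp
  [94,104): 10 bp
  [104,120): 16 bp
  [120,127): 7 bp
  [127,134): 7 bp
  [134,137): 3 bp
  [137,150): 13 bp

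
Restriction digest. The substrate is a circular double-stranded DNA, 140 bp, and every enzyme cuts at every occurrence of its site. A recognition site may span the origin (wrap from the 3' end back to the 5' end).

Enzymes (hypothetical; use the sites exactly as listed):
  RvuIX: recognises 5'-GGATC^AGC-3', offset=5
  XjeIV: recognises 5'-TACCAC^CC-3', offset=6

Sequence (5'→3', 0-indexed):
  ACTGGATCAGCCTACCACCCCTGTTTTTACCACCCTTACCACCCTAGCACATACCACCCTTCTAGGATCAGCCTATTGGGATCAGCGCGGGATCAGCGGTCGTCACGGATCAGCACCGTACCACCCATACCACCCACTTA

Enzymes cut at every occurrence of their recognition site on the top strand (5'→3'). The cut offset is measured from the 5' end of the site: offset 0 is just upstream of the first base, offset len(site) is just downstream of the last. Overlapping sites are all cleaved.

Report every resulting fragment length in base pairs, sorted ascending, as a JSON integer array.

[9,9,10,11,12,13,14,15,15,15,17]

Per-enzyme occurrences:
  RvuIX GGATCAGC/5: at [3, 64, 78, 89, 106] ⇒ [8, 69, 83, 94, 111]
  XjeIV TACCACCC/6: at [12, 27, 36, 51, 118, 127] ⇒ [18, 33, 42, 57, 124, 133]

Pooled cuts: [8, 18, 33, 42, 57, 69, 83, 94, 111, 124, 133]

Fragments:
  8→18: 10 bp
  18→33: 15 bp
  33→42: 9 bp
  42→57: 15 bp
  57→69: 12 bp
  69→83: 14 bp
  83→94: 11 bp
  94→111: 17 bp
  111→124: 13 bp
  124→133: 9 bp
  133→8 (wrap): 140-133+8 = 15 bp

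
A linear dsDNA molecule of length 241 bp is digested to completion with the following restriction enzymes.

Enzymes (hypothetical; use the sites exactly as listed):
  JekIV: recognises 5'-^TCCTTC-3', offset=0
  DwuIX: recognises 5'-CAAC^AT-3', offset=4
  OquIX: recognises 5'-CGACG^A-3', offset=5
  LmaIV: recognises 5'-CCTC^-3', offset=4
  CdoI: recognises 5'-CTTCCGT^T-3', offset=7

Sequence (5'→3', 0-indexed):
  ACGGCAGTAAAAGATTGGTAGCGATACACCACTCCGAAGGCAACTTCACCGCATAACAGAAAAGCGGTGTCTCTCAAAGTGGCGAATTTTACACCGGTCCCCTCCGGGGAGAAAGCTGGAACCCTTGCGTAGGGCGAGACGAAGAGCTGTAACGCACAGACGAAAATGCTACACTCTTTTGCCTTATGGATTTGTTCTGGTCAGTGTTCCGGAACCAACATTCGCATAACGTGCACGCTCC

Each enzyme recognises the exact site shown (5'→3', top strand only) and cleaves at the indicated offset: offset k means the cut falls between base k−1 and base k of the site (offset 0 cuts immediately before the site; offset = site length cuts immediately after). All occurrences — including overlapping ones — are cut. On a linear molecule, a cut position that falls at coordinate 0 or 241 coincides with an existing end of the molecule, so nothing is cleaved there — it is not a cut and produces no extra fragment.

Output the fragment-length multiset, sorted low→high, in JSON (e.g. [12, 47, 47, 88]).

Site scan:
  JekIV (TCCTTC, off=0): no sites
  DwuIX CAACAT/4: at [215] ⇒ [219]
  OquIX (CGACGA, off=5): no sites
  LmaIV CCTC/4: at [100] ⇒ [104]
  CdoI (CTTCCGTT, off=7): no sites

All cut coordinates (distinct, sorted): [104, 219]

Fragments:
  [0,104): 104 bp
  [104,219): 115 bp
  [219,241): 22 bp

[22,104,115]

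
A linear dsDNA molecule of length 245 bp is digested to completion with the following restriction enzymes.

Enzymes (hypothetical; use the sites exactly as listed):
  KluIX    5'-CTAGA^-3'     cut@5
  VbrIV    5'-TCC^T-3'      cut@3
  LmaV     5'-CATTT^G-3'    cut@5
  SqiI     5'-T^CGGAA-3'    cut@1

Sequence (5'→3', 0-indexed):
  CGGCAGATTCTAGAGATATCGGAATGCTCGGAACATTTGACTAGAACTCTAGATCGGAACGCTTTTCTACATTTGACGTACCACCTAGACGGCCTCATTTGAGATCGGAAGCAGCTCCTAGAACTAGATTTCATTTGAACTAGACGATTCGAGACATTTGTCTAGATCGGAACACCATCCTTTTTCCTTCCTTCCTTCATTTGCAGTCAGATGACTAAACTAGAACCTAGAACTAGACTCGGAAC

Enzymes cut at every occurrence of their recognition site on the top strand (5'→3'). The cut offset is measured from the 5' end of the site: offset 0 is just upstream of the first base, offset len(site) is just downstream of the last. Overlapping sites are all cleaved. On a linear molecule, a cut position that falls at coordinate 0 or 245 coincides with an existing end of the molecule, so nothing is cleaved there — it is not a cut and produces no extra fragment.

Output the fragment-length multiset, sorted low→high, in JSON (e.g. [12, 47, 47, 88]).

Scan for sites:
  KluIX CTAGA/5: at [9, 40, 48, 84, 117, 123, 139, 161, 219, 226, 232] ⇒ [14, 45, 53, 89, 122, 128, 144, 166, 224, 231, 237]
  VbrIV TCCT/3: at [115, 177, 184, 188, 192] ⇒ [118, 180, 187, 191, 195]
  LmaV CATTTG/5: at [33, 69, 95, 131, 154, 197] ⇒ [38, 74, 100, 136, 159, 202]
  SqiI TCGGAA/1: at [18, 27, 53, 104, 166, 238] ⇒ [19, 28, 54, 105, 167, 239]

All cut coordinates (distinct, sorted): [14, 19, 28, 38, 45, 53, 54, 74, 89, 100, 105, 118, 122, 128, 136, 144, 159, 166, 167, 180, 187, 191, 195, 202, 224, 231, 237, 239]

Fragment lengths:
  [0,14): 14 bp
  [14,19): 5 bp
  [19,28): 9 bp
  [28,38): 10 bp
  [38,45): 7 bp
  [45,53): 8 bp
  [53,54): 1 bp
  [54,74): 20 bp
  [74,89): 15 bp
  [89,100): 11 bp
  [100,105): 5 bp
  [105,118): 13 bp
  [118,122): 4 bp
  [122,128): 6 bp
  [128,136): 8 bp
  [136,144): 8 bp
  [144,159): 15 bp
  [159,166): 7 bp
  [166,167): 1 bp
  [167,180): 13 bp
  [180,187): 7 bp
  [187,191): 4 bp
  [191,195): 4 bp
  [195,202): 7 bp
  [202,224): 22 bp
  [224,231): 7 bp
  [231,237): 6 bp
  [237,239): 2 bp
  [239,245): 6 bp

[1,1,2,4,4,4,5,5,6,6,6,7,7,7,7,7,8,8,8,9,10,11,13,13,14,15,15,20,22]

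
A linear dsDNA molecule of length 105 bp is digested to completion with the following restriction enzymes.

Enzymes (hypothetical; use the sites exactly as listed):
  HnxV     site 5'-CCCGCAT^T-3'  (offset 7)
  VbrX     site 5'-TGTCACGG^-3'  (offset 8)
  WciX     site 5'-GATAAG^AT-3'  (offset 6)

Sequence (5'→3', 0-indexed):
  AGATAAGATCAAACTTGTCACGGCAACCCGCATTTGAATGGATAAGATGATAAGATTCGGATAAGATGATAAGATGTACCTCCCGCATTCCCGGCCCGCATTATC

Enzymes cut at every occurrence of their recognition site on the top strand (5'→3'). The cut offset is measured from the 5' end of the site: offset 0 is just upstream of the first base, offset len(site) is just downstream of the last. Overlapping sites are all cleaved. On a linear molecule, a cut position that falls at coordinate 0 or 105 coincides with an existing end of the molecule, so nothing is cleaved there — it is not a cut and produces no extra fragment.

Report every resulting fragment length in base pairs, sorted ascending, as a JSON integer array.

[4,7,8,8,10,11,13,13,15,16]

Scan for sites:
  HnxV CCCGCATT/7: at [26, 81, 94] ⇒ [33, 88, 101]
  VbrX TGTCACGG/8: at [15] ⇒ [23]
  WciX GATAAGAT/6: at [1, 40, 48, 59, 67] ⇒ [7, 46, 54, 65, 73]

All cut coordinates (distinct, sorted): [7, 23, 33, 46, 54, 65, 73, 88, 101]

Fragment lengths:
  [0,7): 7 bp
  [7,23): 16 bp
  [23,33): 10 bp
  [33,46): 13 bp
  [46,54): 8 bp
  [54,65): 11 bp
  [65,73): 8 bp
  [73,88): 15 bp
  [88,101): 13 bp
  [101,105): 4 bp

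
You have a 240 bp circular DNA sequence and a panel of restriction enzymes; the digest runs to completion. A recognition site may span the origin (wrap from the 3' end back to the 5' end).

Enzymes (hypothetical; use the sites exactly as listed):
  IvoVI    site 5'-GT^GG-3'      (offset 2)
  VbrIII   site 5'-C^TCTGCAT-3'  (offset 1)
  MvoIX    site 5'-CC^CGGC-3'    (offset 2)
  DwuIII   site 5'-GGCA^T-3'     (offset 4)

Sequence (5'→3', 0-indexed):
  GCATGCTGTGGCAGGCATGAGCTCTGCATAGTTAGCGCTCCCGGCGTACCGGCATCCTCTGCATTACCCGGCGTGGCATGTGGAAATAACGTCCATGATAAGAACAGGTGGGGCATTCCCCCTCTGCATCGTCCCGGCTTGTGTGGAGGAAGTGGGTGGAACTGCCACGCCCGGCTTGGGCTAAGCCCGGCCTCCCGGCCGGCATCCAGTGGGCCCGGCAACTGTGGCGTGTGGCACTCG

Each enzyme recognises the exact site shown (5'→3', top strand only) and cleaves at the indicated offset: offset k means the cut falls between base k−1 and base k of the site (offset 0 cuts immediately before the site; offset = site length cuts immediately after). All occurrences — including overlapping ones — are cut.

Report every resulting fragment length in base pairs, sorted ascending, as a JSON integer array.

Site scan:
  IvoVI (GTGG, off=2): starts [7, 72, 79, 107, 142, 151, 155, 208, 223, 230] → cuts [9, 74, 81, 109, 144, 153, 157, 210, 225, 232]
  VbrIII (CTCTGCAT, off=1): starts [21, 56, 121] → cuts [22, 57, 122]
  MvoIX (CCCGGC, off=2): starts [39, 66, 132, 169, 185, 193, 213] → cuts [41, 68, 134, 171, 187, 195, 215]
  DwuIII (GGCAT, off=4): starts [13, 50, 74, 111, 200, 239] → cuts [3, 17, 54, 78, 115, 204]

All cut coordinates (distinct, sorted): [3, 9, 17, 22, 41, 54, 57, 68, 74, 78, 81, 109, 115, 122, 134, 144, 153, 157, 171, 187, 195, 204, 210, 215, 225, 232]

Fragment lengths:
  3→9: 6 bp
  9→17: 8 bp
  17→22: 5 bp
  22→41: 19 bp
  41→54: 13 bp
  54→57: 3 bp
  57→68: 11 bp
  68→74: 6 bp
  74→78: 4 bp
  78→81: 3 bp
  81→109: 28 bp
  109→115: 6 bp
  115→122: 7 bp
  122→134: 12 bp
  134→144: 10 bp
  144→153: 9 bp
  153→157: 4 bp
  157→171: 14 bp
  171→187: 16 bp
  187→195: 8 bp
  195→204: 9 bp
  204→210: 6 bp
  210→215: 5 bp
  215→225: 10 bp
  225→232: 7 bp
  232→3 (wrap): 240-232+3 = 11 bp

[3,3,4,4,5,5,6,6,6,6,7,7,8,8,9,9,10,10,11,11,12,13,14,16,19,28]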